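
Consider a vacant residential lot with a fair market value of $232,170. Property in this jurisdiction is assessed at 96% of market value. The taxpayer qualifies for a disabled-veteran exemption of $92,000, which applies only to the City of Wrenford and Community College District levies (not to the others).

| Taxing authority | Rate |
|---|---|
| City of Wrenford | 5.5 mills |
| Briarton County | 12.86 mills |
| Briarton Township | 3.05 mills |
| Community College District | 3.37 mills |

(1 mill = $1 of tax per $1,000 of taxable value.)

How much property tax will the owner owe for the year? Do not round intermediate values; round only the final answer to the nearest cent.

$4,707.01

Assessed value = $232,170 × 0.96 = $222,883.2
City of Wrenford: ($222,883.2 − $92,000) × 0.0055 = $130,883.2 × 0.0055 = $719.8576
Briarton County: $222,883.2 × 0.01286 = $2,866.277952
Briarton Township: $222,883.2 × 0.00305 = $679.79376
Community College District: ($222,883.2 − $92,000) × 0.00337 = $130,883.2 × 0.00337 = $441.076384
Total = $4,707.005696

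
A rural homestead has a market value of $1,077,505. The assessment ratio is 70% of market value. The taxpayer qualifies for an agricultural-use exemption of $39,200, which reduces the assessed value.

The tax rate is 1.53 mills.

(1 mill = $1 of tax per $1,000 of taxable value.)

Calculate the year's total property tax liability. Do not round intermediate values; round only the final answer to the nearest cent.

$1,094.03

Assessed value = $1,077,505 × 0.7 = $754,253.5
Taxable value = $754,253.5 − $39,200 = $715,053.5
Tax = $715,053.5 × 0.00153 = $1,094.031855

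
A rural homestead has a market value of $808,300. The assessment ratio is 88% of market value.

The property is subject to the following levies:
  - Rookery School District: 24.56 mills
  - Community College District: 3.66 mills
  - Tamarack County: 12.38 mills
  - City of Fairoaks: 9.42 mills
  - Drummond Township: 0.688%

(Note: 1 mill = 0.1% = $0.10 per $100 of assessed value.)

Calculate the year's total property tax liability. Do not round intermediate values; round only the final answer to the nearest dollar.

Assessed value = $808,300 × 0.88 = $711,304
Rookery School District: $711,304 × 0.02456 = $17,469.62624
Community College District: $711,304 × 0.00366 = $2,603.37264
Tamarack County: $711,304 × 0.01238 = $8,805.94352
City of Fairoaks: $711,304 × 0.00942 = $6,700.48368
Drummond Township: $711,304 × 0.00688 = $4,893.77152
Total = $40,473.1976

$40,473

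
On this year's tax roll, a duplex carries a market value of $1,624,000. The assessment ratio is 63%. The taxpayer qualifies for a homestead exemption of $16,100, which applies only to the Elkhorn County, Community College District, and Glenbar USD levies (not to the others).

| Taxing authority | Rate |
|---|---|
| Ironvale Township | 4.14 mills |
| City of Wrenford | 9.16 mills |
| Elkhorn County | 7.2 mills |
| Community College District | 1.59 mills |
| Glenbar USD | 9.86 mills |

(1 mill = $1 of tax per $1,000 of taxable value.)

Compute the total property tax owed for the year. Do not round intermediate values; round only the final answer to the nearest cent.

$32,388.42

Assessed value = $1,624,000 × 0.63 = $1,023,120
Ironvale Township: $1,023,120 × 0.00414 = $4,235.7168
City of Wrenford: $1,023,120 × 0.00916 = $9,371.7792
Elkhorn County: ($1,023,120 − $16,100) × 0.0072 = $1,007,020 × 0.0072 = $7,250.544
Community College District: ($1,023,120 − $16,100) × 0.00159 = $1,007,020 × 0.00159 = $1,601.1618
Glenbar USD: ($1,023,120 − $16,100) × 0.00986 = $1,007,020 × 0.00986 = $9,929.2172
Total = $32,388.419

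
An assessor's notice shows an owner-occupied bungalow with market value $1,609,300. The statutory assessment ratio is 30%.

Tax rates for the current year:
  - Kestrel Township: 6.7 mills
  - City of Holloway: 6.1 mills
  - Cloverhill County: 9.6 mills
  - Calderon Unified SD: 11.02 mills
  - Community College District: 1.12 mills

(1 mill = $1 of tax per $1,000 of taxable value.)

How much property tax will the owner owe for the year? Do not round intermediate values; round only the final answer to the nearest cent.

Assessed value = $1,609,300 × 0.3 = $482,790
Kestrel Township: $482,790 × 0.0067 = $3,234.693
City of Holloway: $482,790 × 0.0061 = $2,945.019
Cloverhill County: $482,790 × 0.0096 = $4,634.784
Calderon Unified SD: $482,790 × 0.01102 = $5,320.3458
Community College District: $482,790 × 0.00112 = $540.7248
Total = $3,234.693 + $2,945.019 + $4,634.784 + $5,320.3458 + $540.7248 = $16,675.5666

$16,675.57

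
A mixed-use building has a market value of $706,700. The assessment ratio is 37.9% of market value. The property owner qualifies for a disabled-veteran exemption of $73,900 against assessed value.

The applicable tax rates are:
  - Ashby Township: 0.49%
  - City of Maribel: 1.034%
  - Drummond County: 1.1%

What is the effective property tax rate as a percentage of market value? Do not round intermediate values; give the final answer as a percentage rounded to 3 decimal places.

Assessed value = $706,700 × 0.379 = $267,839.3
Taxable value = $267,839.3 − $73,900 = $193,939.3
Ashby Township: $193,939.3 × 0.0049 = $950.30257
City of Maribel: $193,939.3 × 0.01034 = $2,005.332362
Drummond County: $193,939.3 × 0.011 = $2,133.3323
Total tax = $5,088.967232
Effective rate = $5,088.967232 ÷ $706,700 = 0.720% of market value

0.720%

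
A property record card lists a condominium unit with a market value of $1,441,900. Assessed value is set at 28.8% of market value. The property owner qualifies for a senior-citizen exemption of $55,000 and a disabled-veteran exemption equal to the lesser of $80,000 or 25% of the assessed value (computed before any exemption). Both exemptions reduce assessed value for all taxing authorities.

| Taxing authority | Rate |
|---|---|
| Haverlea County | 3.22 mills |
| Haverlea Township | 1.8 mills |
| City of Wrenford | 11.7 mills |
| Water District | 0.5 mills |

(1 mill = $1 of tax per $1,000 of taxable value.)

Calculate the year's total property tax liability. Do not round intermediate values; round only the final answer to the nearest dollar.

Assessed value = $1,441,900 × 0.288 = $415,267.2
Disabled-veteran exemption = min($80,000, 25% × $415,267.2) = min($80,000, $103,816.8) = $80,000 (dollar cap binds)
Taxable value = $415,267.2 − $55,000 − $80,000 = $280,267.2
Haverlea County: $280,267.2 × 0.00322 = $902.460384
Haverlea Township: $280,267.2 × 0.0018 = $504.48096
City of Wrenford: $280,267.2 × 0.0117 = $3,279.12624
Water District: $280,267.2 × 0.0005 = $140.1336
Total = $4,826.201184

$4,826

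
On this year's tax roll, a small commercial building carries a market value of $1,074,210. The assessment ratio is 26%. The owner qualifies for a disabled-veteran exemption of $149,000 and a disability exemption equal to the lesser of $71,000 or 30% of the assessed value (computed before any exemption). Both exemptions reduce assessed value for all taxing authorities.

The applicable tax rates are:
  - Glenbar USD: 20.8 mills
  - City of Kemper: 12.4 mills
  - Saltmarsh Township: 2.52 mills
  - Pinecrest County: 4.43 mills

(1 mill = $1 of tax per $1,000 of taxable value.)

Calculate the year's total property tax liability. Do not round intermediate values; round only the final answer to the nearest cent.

Assessed value = $1,074,210 × 0.26 = $279,294.6
Disability exemption = min($71,000, 30% × $279,294.6) = min($71,000, $83,788.38) = $71,000 (dollar cap binds)
Taxable value = $279,294.6 − $149,000 − $71,000 = $59,294.6
Glenbar USD: $59,294.6 × 0.0208 = $1,233.32768
City of Kemper: $59,294.6 × 0.0124 = $735.25304
Saltmarsh Township: $59,294.6 × 0.00252 = $149.422392
Pinecrest County: $59,294.6 × 0.00443 = $262.675078
Total = $2,380.67819

$2,380.68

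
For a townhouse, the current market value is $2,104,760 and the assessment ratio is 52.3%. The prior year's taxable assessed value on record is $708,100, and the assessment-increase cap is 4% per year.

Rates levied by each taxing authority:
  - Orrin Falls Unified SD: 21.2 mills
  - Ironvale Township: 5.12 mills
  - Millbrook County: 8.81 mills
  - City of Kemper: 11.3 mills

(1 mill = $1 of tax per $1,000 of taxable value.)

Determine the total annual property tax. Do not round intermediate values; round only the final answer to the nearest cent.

$34,192.17

Uncapped assessed value = $2,104,760 × 0.523 = $1,100,789.48
Cap limit = $708,100 × 1.04 = $736,424
Taxable assessed value = min($1,100,789.48, $736,424) = $736,424 (cap binds)
Orrin Falls Unified SD: $736,424 × 0.0212 = $15,612.1888
Ironvale Township: $736,424 × 0.00512 = $3,770.49088
Millbrook County: $736,424 × 0.00881 = $6,487.89544
City of Kemper: $736,424 × 0.0113 = $8,321.5912
Total = $34,192.16632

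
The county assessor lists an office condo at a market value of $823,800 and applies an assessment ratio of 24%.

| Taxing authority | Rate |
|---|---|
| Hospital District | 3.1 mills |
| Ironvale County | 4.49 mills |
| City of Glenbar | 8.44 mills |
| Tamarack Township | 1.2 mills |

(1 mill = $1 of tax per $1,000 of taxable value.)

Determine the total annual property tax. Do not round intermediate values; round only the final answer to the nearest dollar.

$3,407

Assessed value = $823,800 × 0.24 = $197,712
Hospital District: $197,712 × 0.0031 = $612.9072
Ironvale County: $197,712 × 0.00449 = $887.72688
City of Glenbar: $197,712 × 0.00844 = $1,668.68928
Tamarack Township: $197,712 × 0.0012 = $237.2544
Total = $612.9072 + $887.72688 + $1,668.68928 + $237.2544 = $3,406.57776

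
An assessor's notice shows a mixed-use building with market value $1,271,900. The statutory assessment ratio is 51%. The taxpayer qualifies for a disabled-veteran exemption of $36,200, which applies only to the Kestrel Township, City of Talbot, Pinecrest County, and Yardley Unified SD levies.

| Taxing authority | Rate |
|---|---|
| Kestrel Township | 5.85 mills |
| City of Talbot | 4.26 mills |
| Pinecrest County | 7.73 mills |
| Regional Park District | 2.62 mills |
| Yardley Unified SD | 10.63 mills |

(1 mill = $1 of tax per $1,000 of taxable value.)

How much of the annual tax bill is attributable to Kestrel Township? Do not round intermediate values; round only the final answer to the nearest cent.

$3,582.94

Assessed value = $1,271,900 × 0.51 = $648,669
Kestrel Township taxable value = $648,669 − $36,200 = $612,469
Kestrel Township levy = $612,469 × 0.00585 = $3,582.94365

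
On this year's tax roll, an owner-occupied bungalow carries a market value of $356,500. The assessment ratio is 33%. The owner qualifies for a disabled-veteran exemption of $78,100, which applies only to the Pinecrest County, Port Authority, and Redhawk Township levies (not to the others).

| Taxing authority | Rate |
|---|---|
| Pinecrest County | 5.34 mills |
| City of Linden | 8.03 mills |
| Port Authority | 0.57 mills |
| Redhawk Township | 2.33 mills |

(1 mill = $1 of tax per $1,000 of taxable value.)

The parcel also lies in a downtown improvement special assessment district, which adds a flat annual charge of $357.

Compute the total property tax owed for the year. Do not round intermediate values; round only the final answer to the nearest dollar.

Assessed value = $356,500 × 0.33 = $117,645
Pinecrest County: ($117,645 − $78,100) × 0.00534 = $39,545 × 0.00534 = $211.1703
City of Linden: $117,645 × 0.00803 = $944.68935
Port Authority: ($117,645 − $78,100) × 0.00057 = $39,545 × 0.00057 = $22.54065
Redhawk Township: ($117,645 − $78,100) × 0.00233 = $39,545 × 0.00233 = $92.13985
Levies subtotal = $1,270.54015
Total = $1,270.54015 + $357 = $1,627.54015

$1,628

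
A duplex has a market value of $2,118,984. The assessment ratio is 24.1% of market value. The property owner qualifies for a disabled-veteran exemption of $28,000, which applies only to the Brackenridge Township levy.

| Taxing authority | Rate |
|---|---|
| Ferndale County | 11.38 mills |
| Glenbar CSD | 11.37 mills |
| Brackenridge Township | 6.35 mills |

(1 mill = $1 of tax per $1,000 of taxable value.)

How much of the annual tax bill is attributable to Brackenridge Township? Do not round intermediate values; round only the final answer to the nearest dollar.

Assessed value = $2,118,984 × 0.241 = $510,675.144
Brackenridge Township taxable value = $510,675.144 − $28,000 = $482,675.144
Brackenridge Township levy = $482,675.144 × 0.00635 = $3,064.9871644

$3,065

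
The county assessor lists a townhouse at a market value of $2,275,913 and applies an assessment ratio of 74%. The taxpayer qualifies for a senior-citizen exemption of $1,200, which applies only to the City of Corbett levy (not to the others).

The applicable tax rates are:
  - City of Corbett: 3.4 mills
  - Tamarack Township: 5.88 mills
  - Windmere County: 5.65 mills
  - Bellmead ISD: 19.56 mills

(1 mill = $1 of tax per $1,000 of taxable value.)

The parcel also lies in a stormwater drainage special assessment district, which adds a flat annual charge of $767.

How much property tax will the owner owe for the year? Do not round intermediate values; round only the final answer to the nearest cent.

$58,850.14

Assessed value = $2,275,913 × 0.74 = $1,684,175.62
City of Corbett: ($1,684,175.62 − $1,200) × 0.0034 = $1,682,975.62 × 0.0034 = $5,722.117108
Tamarack Township: $1,684,175.62 × 0.00588 = $9,902.9526456
Windmere County: $1,684,175.62 × 0.00565 = $9,515.592253
Bellmead ISD: $1,684,175.62 × 0.01956 = $32,942.4751272
Levies subtotal = $58,083.1371338
Total = $58,083.1371338 + $767 = $58,850.1371338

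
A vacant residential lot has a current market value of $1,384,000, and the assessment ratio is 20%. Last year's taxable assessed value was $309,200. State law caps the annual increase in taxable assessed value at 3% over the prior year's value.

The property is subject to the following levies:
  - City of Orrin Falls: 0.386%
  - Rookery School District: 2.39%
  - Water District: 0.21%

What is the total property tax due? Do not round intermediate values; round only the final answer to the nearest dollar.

$8,265

Uncapped assessed value = $1,384,000 × 0.2 = $276,800
Cap limit = $309,200 × 1.03 = $318,476
Taxable assessed value = min($276,800, $318,476) = $276,800 (cap does not bind)
City of Orrin Falls: $276,800 × 0.00386 = $1,068.448
Rookery School District: $276,800 × 0.0239 = $6,615.52
Water District: $276,800 × 0.0021 = $581.28
Total = $8,265.248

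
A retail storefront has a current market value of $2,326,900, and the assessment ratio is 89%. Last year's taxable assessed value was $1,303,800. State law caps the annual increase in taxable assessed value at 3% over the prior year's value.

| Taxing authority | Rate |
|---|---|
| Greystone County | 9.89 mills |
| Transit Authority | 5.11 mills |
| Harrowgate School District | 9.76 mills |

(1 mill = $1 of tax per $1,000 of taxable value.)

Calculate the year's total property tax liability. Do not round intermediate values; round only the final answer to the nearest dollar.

$33,251

Uncapped assessed value = $2,326,900 × 0.89 = $2,070,941
Cap limit = $1,303,800 × 1.03 = $1,342,914
Taxable assessed value = min($2,070,941, $1,342,914) = $1,342,914 (cap binds)
Greystone County: $1,342,914 × 0.00989 = $13,281.41946
Transit Authority: $1,342,914 × 0.00511 = $6,862.29054
Harrowgate School District: $1,342,914 × 0.00976 = $13,106.84064
Total = $33,250.55064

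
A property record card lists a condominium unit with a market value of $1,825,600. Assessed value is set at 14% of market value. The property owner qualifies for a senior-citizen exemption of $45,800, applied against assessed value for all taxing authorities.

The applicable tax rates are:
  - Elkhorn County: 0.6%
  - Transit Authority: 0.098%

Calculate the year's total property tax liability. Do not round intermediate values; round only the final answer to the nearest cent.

Assessed value = $1,825,600 × 0.14 = $255,584
Taxable value = $255,584 − $45,800 = $209,784
Elkhorn County: $209,784 × 0.006 = $1,258.704
Transit Authority: $209,784 × 0.00098 = $205.58832
Total = $1,258.704 + $205.58832 = $1,464.29232

$1,464.29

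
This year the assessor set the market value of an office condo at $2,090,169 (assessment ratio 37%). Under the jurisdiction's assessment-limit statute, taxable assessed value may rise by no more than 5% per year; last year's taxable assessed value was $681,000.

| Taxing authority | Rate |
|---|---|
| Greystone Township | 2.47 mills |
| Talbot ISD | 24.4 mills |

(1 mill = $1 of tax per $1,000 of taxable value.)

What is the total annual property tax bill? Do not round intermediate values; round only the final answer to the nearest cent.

$19,213.39

Uncapped assessed value = $2,090,169 × 0.37 = $773,362.53
Cap limit = $681,000 × 1.05 = $715,050
Taxable assessed value = min($773,362.53, $715,050) = $715,050 (cap binds)
Greystone Township: $715,050 × 0.00247 = $1,766.1735
Talbot ISD: $715,050 × 0.0244 = $17,447.22
Total = $19,213.3935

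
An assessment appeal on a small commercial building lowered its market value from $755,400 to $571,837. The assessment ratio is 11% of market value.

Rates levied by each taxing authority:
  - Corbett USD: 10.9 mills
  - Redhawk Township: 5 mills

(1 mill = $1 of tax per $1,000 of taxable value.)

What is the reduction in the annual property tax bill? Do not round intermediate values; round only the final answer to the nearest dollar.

Old assessed value = $755,400 × 0.11 = $83,094
New assessed value = $571,837 × 0.11 = $62,902.07
Combined rate = 0.0109 + 0.005 = 0.0159
Old tax = $83,094 × 0.0159 = $1,321.1946
New tax = $62,902.07 × 0.0159 = $1,000.142913
Reduction = $1,321.1946 − $1,000.142913 = $321.051687

$321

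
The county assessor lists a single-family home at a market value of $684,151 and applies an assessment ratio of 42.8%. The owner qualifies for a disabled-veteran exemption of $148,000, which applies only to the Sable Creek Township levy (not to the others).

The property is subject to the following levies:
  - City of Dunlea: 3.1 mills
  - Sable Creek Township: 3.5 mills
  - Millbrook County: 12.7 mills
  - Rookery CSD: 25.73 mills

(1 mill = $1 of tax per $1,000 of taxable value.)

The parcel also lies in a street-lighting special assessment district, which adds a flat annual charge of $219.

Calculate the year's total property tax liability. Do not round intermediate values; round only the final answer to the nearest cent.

$12,886.53

Assessed value = $684,151 × 0.428 = $292,816.628
City of Dunlea: $292,816.628 × 0.0031 = $907.7315468
Sable Creek Township: ($292,816.628 − $148,000) × 0.0035 = $144,816.628 × 0.0035 = $506.858198
Millbrook County: $292,816.628 × 0.0127 = $3,718.7711756
Rookery CSD: $292,816.628 × 0.02573 = $7,534.17183844
Levies subtotal = $12,667.53275884
Total = $12,667.53275884 + $219 = $12,886.53275884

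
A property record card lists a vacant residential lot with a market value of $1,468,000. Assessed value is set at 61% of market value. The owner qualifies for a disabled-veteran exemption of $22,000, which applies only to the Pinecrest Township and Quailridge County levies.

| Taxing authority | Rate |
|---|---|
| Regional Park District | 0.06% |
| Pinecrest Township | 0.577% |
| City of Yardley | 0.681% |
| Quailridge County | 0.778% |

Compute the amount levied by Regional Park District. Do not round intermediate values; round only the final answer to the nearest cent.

$537.29

Assessed value = $1,468,000 × 0.61 = $895,480
Regional Park District taxable value = $895,480 (exemption does not apply)
Regional Park District levy = $895,480 × 0.0006 = $537.288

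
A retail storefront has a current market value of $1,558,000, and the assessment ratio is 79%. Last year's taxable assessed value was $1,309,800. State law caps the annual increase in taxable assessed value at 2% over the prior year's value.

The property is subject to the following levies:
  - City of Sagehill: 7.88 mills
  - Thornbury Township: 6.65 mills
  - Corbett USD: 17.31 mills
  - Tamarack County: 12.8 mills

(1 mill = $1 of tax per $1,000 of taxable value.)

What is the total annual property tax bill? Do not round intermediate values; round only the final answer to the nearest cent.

Uncapped assessed value = $1,558,000 × 0.79 = $1,230,820
Cap limit = $1,309,800 × 1.02 = $1,335,996
Taxable assessed value = min($1,230,820, $1,335,996) = $1,230,820 (cap does not bind)
City of Sagehill: $1,230,820 × 0.00788 = $9,698.8616
Thornbury Township: $1,230,820 × 0.00665 = $8,184.953
Corbett USD: $1,230,820 × 0.01731 = $21,305.4942
Tamarack County: $1,230,820 × 0.0128 = $15,754.496
Total = $54,943.8048

$54,943.80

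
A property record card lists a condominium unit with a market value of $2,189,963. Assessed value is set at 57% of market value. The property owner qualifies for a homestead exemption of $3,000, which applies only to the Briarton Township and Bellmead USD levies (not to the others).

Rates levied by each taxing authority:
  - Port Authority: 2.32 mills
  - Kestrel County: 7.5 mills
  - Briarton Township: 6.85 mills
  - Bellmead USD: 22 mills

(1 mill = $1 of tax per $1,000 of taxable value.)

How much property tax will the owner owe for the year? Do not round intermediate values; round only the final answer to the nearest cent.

Assessed value = $2,189,963 × 0.57 = $1,248,278.91
Port Authority: $1,248,278.91 × 0.00232 = $2,896.0070712
Kestrel County: $1,248,278.91 × 0.0075 = $9,362.091825
Briarton Township: ($1,248,278.91 − $3,000) × 0.00685 = $1,245,278.91 × 0.00685 = $8,530.1605335
Bellmead USD: ($1,248,278.91 − $3,000) × 0.022 = $1,245,278.91 × 0.022 = $27,396.13602
Total = $48,184.3954497

$48,184.40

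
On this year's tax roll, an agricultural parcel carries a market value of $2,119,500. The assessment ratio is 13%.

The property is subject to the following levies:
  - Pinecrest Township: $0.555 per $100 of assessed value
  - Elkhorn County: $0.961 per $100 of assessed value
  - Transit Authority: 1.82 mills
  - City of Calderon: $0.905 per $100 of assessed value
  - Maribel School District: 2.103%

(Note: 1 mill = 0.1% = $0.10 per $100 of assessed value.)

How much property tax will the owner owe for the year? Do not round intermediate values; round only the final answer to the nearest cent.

Assessed value = $2,119,500 × 0.13 = $275,535
Pinecrest Township: $275,535 × 0.00555 = $1,529.21925
Elkhorn County: $275,535 × 0.00961 = $2,647.89135
Transit Authority: $275,535 × 0.00182 = $501.4737
City of Calderon: $275,535 × 0.00905 = $2,493.59175
Maribel School District: $275,535 × 0.02103 = $5,794.50105
Total = $12,966.6771

$12,966.68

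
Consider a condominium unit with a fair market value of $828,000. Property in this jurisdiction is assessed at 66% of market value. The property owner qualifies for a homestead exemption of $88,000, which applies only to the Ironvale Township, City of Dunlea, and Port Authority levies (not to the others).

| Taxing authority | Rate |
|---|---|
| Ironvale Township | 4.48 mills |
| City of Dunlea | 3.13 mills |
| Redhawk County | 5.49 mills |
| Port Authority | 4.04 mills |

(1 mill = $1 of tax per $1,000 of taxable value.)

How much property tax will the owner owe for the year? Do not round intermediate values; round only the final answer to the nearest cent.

$8,341.47

Assessed value = $828,000 × 0.66 = $546,480
Ironvale Township: ($546,480 − $88,000) × 0.00448 = $458,480 × 0.00448 = $2,053.9904
City of Dunlea: ($546,480 − $88,000) × 0.00313 = $458,480 × 0.00313 = $1,435.0424
Redhawk County: $546,480 × 0.00549 = $3,000.1752
Port Authority: ($546,480 − $88,000) × 0.00404 = $458,480 × 0.00404 = $1,852.2592
Total = $8,341.4672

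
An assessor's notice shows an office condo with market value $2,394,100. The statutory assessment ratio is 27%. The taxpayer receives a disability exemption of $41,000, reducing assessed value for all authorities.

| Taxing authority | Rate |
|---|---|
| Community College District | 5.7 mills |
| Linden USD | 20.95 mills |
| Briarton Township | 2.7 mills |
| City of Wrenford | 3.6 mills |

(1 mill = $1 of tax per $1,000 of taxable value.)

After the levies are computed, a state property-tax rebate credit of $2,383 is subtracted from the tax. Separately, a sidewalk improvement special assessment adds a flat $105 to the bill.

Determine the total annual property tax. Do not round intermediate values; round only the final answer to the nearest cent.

$17,670.16

Assessed value = $2,394,100 × 0.27 = $646,407
Taxable value = $646,407 − $41,000 = $605,407
Community College District: $605,407 × 0.0057 = $3,450.8199
Linden USD: $605,407 × 0.02095 = $12,683.27665
Briarton Township: $605,407 × 0.0027 = $1,634.5989
City of Wrenford: $605,407 × 0.0036 = $2,179.4652
Levies subtotal = $19,948.16065
After credit = $19,948.16065 − $2,383 = $17,565.16065
Total = $17,565.16065 + $105 = $17,670.16065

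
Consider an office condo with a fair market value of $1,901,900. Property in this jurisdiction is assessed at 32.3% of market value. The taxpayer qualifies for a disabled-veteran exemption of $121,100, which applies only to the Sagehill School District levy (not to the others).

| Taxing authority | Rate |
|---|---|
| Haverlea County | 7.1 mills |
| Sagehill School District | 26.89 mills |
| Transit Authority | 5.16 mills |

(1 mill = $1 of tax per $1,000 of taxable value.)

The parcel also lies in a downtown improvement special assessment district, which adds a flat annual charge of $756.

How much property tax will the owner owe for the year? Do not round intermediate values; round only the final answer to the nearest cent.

$21,550.00

Assessed value = $1,901,900 × 0.323 = $614,313.7
Haverlea County: $614,313.7 × 0.0071 = $4,361.62727
Sagehill School District: ($614,313.7 − $121,100) × 0.02689 = $493,213.7 × 0.02689 = $13,262.516393
Transit Authority: $614,313.7 × 0.00516 = $3,169.858692
Levies subtotal = $20,794.002355
Total = $20,794.002355 + $756 = $21,550.002355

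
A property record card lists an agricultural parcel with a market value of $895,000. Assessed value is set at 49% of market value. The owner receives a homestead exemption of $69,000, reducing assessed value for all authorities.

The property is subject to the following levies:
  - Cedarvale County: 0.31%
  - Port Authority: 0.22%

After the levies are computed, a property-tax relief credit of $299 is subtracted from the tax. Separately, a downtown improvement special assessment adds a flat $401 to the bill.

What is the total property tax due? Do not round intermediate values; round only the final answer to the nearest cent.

$2,060.62

Assessed value = $895,000 × 0.49 = $438,550
Taxable value = $438,550 − $69,000 = $369,550
Cedarvale County: $369,550 × 0.0031 = $1,145.605
Port Authority: $369,550 × 0.0022 = $813.01
Levies subtotal = $1,958.615
After credit = $1,958.615 − $299 = $1,659.615
Total = $1,659.615 + $401 = $2,060.615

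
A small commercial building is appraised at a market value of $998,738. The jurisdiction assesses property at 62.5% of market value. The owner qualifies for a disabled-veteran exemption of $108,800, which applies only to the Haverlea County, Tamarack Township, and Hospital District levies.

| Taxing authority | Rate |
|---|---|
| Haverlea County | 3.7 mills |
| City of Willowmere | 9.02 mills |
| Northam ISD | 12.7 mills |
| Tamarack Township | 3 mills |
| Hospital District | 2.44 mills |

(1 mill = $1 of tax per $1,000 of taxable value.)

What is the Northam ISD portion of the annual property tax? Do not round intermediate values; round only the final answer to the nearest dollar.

$7,927

Assessed value = $998,738 × 0.625 = $624,211.25
Northam ISD taxable value = $624,211.25 (exemption does not apply)
Northam ISD levy = $624,211.25 × 0.0127 = $7,927.482875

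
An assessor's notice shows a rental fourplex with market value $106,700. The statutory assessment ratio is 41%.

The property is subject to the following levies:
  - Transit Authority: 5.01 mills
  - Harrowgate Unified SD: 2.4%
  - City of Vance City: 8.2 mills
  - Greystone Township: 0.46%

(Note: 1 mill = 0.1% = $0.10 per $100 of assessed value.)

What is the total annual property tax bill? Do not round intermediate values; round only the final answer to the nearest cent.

$1,829.06

Assessed value = $106,700 × 0.41 = $43,747
Transit Authority: $43,747 × 0.00501 = $219.17247
Harrowgate Unified SD: $43,747 × 0.024 = $1,049.928
City of Vance City: $43,747 × 0.0082 = $358.7254
Greystone Township: $43,747 × 0.0046 = $201.2362
Total = $1,829.06207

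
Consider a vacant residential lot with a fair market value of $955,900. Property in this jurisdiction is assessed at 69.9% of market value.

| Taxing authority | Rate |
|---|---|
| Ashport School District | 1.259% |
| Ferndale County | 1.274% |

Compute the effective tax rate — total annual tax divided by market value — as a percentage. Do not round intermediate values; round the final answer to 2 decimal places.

Assessed value = $955,900 × 0.699 = $668,174.1
Ashport School District: $668,174.1 × 0.01259 = $8,412.311919
Ferndale County: $668,174.1 × 0.01274 = $8,512.538034
Total tax = $16,924.849953
Effective rate = $16,924.849953 ÷ $955,900 = 1.77% of market value

1.77%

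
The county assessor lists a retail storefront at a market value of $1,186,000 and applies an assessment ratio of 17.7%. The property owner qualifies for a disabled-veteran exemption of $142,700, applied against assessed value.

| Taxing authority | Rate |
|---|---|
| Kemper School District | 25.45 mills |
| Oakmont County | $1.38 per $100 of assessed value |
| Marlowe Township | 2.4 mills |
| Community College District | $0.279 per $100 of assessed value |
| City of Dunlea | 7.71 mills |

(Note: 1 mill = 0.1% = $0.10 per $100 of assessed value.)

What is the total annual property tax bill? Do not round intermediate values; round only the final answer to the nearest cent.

$3,505.63

Assessed value = $1,186,000 × 0.177 = $209,922
Taxable value = $209,922 − $142,700 = $67,222
Kemper School District: $67,222 × 0.02545 = $1,710.7999
Oakmont County: $67,222 × 0.0138 = $927.6636
Marlowe Township: $67,222 × 0.0024 = $161.3328
Community College District: $67,222 × 0.00279 = $187.54938
City of Dunlea: $67,222 × 0.00771 = $518.28162
Total = $3,505.6273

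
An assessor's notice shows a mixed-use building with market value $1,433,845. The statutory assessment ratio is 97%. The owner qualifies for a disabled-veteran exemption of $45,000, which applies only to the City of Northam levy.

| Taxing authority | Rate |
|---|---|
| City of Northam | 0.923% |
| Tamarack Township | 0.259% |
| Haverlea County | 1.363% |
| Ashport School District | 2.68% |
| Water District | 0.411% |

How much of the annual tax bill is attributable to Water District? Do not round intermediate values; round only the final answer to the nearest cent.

Assessed value = $1,433,845 × 0.97 = $1,390,829.65
Water District taxable value = $1,390,829.65 (exemption does not apply)
Water District levy = $1,390,829.65 × 0.00411 = $5,716.3098615

$5,716.31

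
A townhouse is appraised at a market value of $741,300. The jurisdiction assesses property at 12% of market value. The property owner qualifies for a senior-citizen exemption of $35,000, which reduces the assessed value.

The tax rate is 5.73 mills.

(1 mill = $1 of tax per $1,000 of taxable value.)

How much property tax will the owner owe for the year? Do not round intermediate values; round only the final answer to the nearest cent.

$309.17

Assessed value = $741,300 × 0.12 = $88,956
Taxable value = $88,956 − $35,000 = $53,956
Tax = $53,956 × 0.00573 = $309.16788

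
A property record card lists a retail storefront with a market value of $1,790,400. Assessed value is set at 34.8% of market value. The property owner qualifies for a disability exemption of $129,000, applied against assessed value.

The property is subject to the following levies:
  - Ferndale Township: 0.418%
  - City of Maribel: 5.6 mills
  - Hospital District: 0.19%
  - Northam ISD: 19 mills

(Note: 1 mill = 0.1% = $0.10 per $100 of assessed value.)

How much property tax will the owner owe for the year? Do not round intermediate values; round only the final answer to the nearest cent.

Assessed value = $1,790,400 × 0.348 = $623,059.2
Taxable value = $623,059.2 − $129,000 = $494,059.2
Ferndale Township: $494,059.2 × 0.00418 = $2,065.167456
City of Maribel: $494,059.2 × 0.0056 = $2,766.73152
Hospital District: $494,059.2 × 0.0019 = $938.71248
Northam ISD: $494,059.2 × 0.019 = $9,387.1248
Total = $15,157.736256

$15,157.74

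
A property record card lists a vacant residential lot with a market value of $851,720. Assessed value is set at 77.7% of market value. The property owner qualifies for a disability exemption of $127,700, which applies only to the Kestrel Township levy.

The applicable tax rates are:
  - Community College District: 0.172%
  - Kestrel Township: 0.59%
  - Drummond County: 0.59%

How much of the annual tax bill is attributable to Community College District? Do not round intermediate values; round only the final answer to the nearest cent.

$1,138.27

Assessed value = $851,720 × 0.777 = $661,786.44
Community College District taxable value = $661,786.44 (exemption does not apply)
Community College District levy = $661,786.44 × 0.00172 = $1,138.2726768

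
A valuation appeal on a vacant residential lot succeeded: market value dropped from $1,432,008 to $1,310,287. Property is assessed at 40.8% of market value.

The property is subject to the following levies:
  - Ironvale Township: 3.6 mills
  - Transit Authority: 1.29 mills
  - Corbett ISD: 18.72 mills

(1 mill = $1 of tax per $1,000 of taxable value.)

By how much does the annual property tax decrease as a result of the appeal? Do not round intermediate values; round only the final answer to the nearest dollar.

Old assessed value = $1,432,008 × 0.408 = $584,259.264
New assessed value = $1,310,287 × 0.408 = $534,597.096
Combined rate = 0.0036 + 0.00129 + 0.01872 = 0.02361
Old tax = $584,259.264 × 0.02361 = $13,794.36122304
New tax = $534,597.096 × 0.02361 = $12,621.83743656
Reduction = $13,794.36122304 − $12,621.83743656 = $1,172.52378648

$1,173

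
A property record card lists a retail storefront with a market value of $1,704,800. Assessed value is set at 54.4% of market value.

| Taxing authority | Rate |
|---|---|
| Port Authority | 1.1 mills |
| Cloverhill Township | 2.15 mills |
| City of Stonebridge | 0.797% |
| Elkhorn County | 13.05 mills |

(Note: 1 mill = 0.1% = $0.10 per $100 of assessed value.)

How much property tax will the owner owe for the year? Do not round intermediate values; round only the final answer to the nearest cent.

Assessed value = $1,704,800 × 0.544 = $927,411.2
Port Authority: $927,411.2 × 0.0011 = $1,020.15232
Cloverhill Township: $927,411.2 × 0.00215 = $1,993.93408
City of Stonebridge: $927,411.2 × 0.00797 = $7,391.467264
Elkhorn County: $927,411.2 × 0.01305 = $12,102.71616
Total = $22,508.269824

$22,508.27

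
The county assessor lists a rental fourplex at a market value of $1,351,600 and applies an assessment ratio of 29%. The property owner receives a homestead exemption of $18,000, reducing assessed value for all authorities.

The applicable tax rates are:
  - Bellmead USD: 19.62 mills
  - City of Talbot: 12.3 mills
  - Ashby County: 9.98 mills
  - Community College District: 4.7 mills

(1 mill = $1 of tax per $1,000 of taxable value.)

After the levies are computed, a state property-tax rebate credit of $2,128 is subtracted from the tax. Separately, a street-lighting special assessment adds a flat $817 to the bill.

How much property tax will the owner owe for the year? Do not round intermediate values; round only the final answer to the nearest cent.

$16,115.72

Assessed value = $1,351,600 × 0.29 = $391,964
Taxable value = $391,964 − $18,000 = $373,964
Bellmead USD: $373,964 × 0.01962 = $7,337.17368
City of Talbot: $373,964 × 0.0123 = $4,599.7572
Ashby County: $373,964 × 0.00998 = $3,732.16072
Community College District: $373,964 × 0.0047 = $1,757.6308
Levies subtotal = $17,426.7224
After credit = $17,426.7224 − $2,128 = $15,298.7224
Total = $15,298.7224 + $817 = $16,115.7224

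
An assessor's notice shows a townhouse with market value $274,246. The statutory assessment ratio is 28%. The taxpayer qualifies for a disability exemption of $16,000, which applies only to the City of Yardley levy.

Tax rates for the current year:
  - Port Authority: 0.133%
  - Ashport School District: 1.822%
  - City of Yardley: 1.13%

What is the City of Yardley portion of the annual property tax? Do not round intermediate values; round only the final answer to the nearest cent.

Assessed value = $274,246 × 0.28 = $76,788.88
City of Yardley taxable value = $76,788.88 − $16,000 = $60,788.88
City of Yardley levy = $60,788.88 × 0.0113 = $686.914344

$686.91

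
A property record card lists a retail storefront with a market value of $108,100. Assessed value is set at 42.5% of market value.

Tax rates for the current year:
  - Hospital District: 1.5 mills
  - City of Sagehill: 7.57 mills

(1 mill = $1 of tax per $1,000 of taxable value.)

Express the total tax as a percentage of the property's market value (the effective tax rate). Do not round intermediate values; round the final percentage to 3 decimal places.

Assessed value = $108,100 × 0.425 = $45,942.5
Hospital District: $45,942.5 × 0.0015 = $68.91375
City of Sagehill: $45,942.5 × 0.00757 = $347.784725
Total tax = $416.698475
Effective rate = $416.698475 ÷ $108,100 = 0.385% of market value

0.385%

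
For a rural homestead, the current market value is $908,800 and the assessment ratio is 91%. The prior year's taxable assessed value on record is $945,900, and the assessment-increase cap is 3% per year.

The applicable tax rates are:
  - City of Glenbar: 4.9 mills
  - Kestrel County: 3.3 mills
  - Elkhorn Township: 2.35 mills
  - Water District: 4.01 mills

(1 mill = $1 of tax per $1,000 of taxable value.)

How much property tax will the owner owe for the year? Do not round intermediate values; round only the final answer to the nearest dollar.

$12,041

Uncapped assessed value = $908,800 × 0.91 = $827,008
Cap limit = $945,900 × 1.03 = $974,277
Taxable assessed value = min($827,008, $974,277) = $827,008 (cap does not bind)
City of Glenbar: $827,008 × 0.0049 = $4,052.3392
Kestrel County: $827,008 × 0.0033 = $2,729.1264
Elkhorn Township: $827,008 × 0.00235 = $1,943.4688
Water District: $827,008 × 0.00401 = $3,316.30208
Total = $12,041.23648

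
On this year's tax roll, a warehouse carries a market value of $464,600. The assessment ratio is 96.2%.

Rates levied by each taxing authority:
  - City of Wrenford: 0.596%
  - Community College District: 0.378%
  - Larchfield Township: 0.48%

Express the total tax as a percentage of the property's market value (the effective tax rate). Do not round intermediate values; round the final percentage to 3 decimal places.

1.399%

Assessed value = $464,600 × 0.962 = $446,945.2
City of Wrenford: $446,945.2 × 0.00596 = $2,663.793392
Community College District: $446,945.2 × 0.00378 = $1,689.452856
Larchfield Township: $446,945.2 × 0.0048 = $2,145.33696
Total tax = $6,498.583208
Effective rate = $6,498.583208 ÷ $464,600 = 1.399% of market value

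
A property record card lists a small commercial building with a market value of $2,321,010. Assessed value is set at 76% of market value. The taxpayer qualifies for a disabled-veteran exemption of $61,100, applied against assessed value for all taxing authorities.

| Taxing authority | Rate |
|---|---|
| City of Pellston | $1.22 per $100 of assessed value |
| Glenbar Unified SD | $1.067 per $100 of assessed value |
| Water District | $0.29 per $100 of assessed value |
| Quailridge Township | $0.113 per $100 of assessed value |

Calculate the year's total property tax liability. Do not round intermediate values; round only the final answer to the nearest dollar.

Assessed value = $2,321,010 × 0.76 = $1,763,967.6
Taxable value = $1,763,967.6 − $61,100 = $1,702,867.6
City of Pellston: $1,702,867.6 × 0.0122 = $20,774.98472
Glenbar Unified SD: $1,702,867.6 × 0.01067 = $18,169.597292
Water District: $1,702,867.6 × 0.0029 = $4,938.31604
Quailridge Township: $1,702,867.6 × 0.00113 = $1,924.240388
Total = $20,774.98472 + $18,169.597292 + $4,938.31604 + $1,924.240388 = $45,807.13844

$45,807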